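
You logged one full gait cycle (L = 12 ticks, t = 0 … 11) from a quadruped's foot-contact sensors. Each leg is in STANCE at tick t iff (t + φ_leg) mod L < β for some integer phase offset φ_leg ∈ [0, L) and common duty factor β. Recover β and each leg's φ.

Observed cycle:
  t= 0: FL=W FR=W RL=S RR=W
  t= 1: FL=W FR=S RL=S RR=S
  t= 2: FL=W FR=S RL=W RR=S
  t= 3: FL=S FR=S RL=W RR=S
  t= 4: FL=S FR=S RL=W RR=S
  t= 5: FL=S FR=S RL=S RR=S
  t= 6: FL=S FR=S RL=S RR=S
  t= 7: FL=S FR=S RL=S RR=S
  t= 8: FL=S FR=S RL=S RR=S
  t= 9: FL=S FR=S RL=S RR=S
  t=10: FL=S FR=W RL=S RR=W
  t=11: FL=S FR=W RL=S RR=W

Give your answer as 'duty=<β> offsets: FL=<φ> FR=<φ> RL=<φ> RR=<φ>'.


duty β = stance ticks per leg = 9
FL: stance ticks = 9; W→S at t=3 → φ=9
FR: stance ticks = 9; W→S at t=1 → φ=11
RL: stance ticks = 9; W→S at t=5 → φ=7
RR: stance ticks = 9; W→S at t=1 → φ=11

duty=9 offsets: FL=9 FR=11 RL=7 RR=11


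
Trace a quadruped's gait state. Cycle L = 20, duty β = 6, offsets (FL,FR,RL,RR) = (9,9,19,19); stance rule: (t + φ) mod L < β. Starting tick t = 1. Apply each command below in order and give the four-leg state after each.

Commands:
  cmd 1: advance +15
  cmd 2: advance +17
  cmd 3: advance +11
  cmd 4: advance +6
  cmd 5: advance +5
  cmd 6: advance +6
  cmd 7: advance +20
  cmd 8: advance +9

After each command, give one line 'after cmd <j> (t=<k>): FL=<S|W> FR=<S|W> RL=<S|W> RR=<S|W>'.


after cmd 1 (t=16): FL=S FR=S RL=W RR=W
after cmd 2 (t=33): FL=S FR=S RL=W RR=W
after cmd 3 (t=44): FL=W FR=W RL=S RR=S
after cmd 4 (t=50): FL=W FR=W RL=W RR=W
after cmd 5 (t=55): FL=S FR=S RL=W RR=W
after cmd 6 (t=61): FL=W FR=W RL=S RR=S
after cmd 7 (t=81): FL=W FR=W RL=S RR=S
after cmd 8 (t=90): FL=W FR=W RL=W RR=W

start t=1: FL=W FR=W RL=S RR=S
cmd 1: advance +15 → t=16, phase=(5,5,15,15) → FL=S FR=S RL=W RR=W
cmd 2: advance +17 → t=33, phase=(2,2,12,12) → FL=S FR=S RL=W RR=W
cmd 3: advance +11 → t=44, phase=(13,13,3,3) → FL=W FR=W RL=S RR=S
cmd 4: advance +6 → t=50, phase=(19,19,9,9) → FL=W FR=W RL=W RR=W
cmd 5: advance +5 → t=55, phase=(4,4,14,14) → FL=S FR=S RL=W RR=W
cmd 6: advance +6 → t=61, phase=(10,10,0,0) → FL=W FR=W RL=S RR=S
cmd 7: advance +20 → t=81, phase=(10,10,0,0) → FL=W FR=W RL=S RR=S
cmd 8: advance +9 → t=90, phase=(19,19,9,9) → FL=W FR=W RL=W RR=W


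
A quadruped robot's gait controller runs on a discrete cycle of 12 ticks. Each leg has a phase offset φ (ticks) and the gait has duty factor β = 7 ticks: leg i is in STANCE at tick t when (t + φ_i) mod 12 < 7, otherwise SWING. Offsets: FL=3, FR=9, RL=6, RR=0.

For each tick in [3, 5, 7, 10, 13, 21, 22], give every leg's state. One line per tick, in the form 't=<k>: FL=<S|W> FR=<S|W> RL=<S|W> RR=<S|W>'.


t=3: FL=S FR=S RL=W RR=S
t=5: FL=W FR=S RL=W RR=S
t=7: FL=W FR=S RL=S RR=W
t=10: FL=S FR=W RL=S RR=W
t=13: FL=S FR=W RL=W RR=S
t=21: FL=S FR=S RL=S RR=W
t=22: FL=S FR=W RL=S RR=W

t=3: phase=(6,0,9,3) vs β=7 → FL=S FR=S RL=W RR=S
t=5: phase=(8,2,11,5) vs β=7 → FL=W FR=S RL=W RR=S
t=7: phase=(10,4,1,7) vs β=7 → FL=W FR=S RL=S RR=W
t=10: phase=(1,7,4,10) vs β=7 → FL=S FR=W RL=S RR=W
t=13: phase=(4,10,7,1) vs β=7 → FL=S FR=W RL=W RR=S
t=21: phase=(0,6,3,9) vs β=7 → FL=S FR=S RL=S RR=W
t=22: phase=(1,7,4,10) vs β=7 → FL=S FR=W RL=S RR=W


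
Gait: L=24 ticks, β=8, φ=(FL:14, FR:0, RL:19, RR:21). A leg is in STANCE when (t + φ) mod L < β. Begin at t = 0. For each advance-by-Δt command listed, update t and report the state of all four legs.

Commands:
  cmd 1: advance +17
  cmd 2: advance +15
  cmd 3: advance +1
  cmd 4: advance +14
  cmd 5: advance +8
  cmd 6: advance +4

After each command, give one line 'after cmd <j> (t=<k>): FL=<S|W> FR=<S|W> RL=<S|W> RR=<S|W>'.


after cmd 1 (t=17): FL=S FR=W RL=W RR=W
after cmd 2 (t=32): FL=W FR=W RL=S RR=S
after cmd 3 (t=33): FL=W FR=W RL=S RR=S
after cmd 4 (t=47): FL=W FR=W RL=W RR=W
after cmd 5 (t=55): FL=W FR=S RL=S RR=S
after cmd 6 (t=59): FL=S FR=W RL=S RR=W

start t=0: FL=W FR=S RL=W RR=W
cmd 1: advance +17 → t=17, phase=(7,17,12,14) → FL=S FR=W RL=W RR=W
cmd 2: advance +15 → t=32, phase=(22,8,3,5) → FL=W FR=W RL=S RR=S
cmd 3: advance +1 → t=33, phase=(23,9,4,6) → FL=W FR=W RL=S RR=S
cmd 4: advance +14 → t=47, phase=(13,23,18,20) → FL=W FR=W RL=W RR=W
cmd 5: advance +8 → t=55, phase=(21,7,2,4) → FL=W FR=S RL=S RR=S
cmd 6: advance +4 → t=59, phase=(1,11,6,8) → FL=S FR=W RL=S RR=W


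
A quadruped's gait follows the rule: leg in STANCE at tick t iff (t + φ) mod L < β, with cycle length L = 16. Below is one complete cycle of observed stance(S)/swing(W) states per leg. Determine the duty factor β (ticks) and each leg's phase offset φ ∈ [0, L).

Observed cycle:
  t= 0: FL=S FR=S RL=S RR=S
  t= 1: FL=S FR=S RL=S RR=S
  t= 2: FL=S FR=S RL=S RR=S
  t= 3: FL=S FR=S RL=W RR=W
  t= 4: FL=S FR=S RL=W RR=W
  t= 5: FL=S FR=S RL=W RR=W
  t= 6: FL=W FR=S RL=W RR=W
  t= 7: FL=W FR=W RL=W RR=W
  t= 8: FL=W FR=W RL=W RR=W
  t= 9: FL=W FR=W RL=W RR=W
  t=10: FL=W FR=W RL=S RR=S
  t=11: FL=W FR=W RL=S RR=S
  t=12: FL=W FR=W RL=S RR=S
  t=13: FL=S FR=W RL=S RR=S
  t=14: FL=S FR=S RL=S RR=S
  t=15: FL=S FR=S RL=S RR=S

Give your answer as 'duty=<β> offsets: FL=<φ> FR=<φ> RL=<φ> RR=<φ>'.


duty β = stance ticks per leg = 9
FL: stance ticks = 9; W→S at t=13 → φ=3
FR: stance ticks = 9; W→S at t=14 → φ=2
RL: stance ticks = 9; W→S at t=10 → φ=6
RR: stance ticks = 9; W→S at t=10 → φ=6

duty=9 offsets: FL=3 FR=2 RL=6 RR=6


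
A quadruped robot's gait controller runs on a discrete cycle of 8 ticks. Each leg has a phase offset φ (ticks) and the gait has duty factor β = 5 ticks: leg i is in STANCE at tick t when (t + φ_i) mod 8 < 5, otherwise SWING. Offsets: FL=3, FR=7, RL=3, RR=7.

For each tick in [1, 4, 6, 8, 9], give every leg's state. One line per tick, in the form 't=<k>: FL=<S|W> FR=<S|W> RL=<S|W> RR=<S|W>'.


t=1: FL=S FR=S RL=S RR=S
t=4: FL=W FR=S RL=W RR=S
t=6: FL=S FR=W RL=S RR=W
t=8: FL=S FR=W RL=S RR=W
t=9: FL=S FR=S RL=S RR=S

t=1: phase=(4,0,4,0) vs β=5 → FL=S FR=S RL=S RR=S
t=4: phase=(7,3,7,3) vs β=5 → FL=W FR=S RL=W RR=S
t=6: phase=(1,5,1,5) vs β=5 → FL=S FR=W RL=S RR=W
t=8: phase=(3,7,3,7) vs β=5 → FL=S FR=W RL=S RR=W
t=9: phase=(4,0,4,0) vs β=5 → FL=S FR=S RL=S RR=S


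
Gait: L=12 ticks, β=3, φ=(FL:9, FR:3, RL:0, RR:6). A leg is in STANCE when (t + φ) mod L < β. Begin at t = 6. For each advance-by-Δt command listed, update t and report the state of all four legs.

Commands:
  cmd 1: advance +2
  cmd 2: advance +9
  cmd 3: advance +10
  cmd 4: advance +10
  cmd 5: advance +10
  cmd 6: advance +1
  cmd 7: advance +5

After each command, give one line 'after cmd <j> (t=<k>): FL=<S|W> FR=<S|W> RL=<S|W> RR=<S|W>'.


start t=6: FL=W FR=W RL=W RR=S
cmd 1: advance +2 → t=8, phase=(5,11,8,2) → FL=W FR=W RL=W RR=S
cmd 2: advance +9 → t=17, phase=(2,8,5,11) → FL=S FR=W RL=W RR=W
cmd 3: advance +10 → t=27, phase=(0,6,3,9) → FL=S FR=W RL=W RR=W
cmd 4: advance +10 → t=37, phase=(10,4,1,7) → FL=W FR=W RL=S RR=W
cmd 5: advance +10 → t=47, phase=(8,2,11,5) → FL=W FR=S RL=W RR=W
cmd 6: advance +1 → t=48, phase=(9,3,0,6) → FL=W FR=W RL=S RR=W
cmd 7: advance +5 → t=53, phase=(2,8,5,11) → FL=S FR=W RL=W RR=W

after cmd 1 (t=8): FL=W FR=W RL=W RR=S
after cmd 2 (t=17): FL=S FR=W RL=W RR=W
after cmd 3 (t=27): FL=S FR=W RL=W RR=W
after cmd 4 (t=37): FL=W FR=W RL=S RR=W
after cmd 5 (t=47): FL=W FR=S RL=W RR=W
after cmd 6 (t=48): FL=W FR=W RL=S RR=W
after cmd 7 (t=53): FL=S FR=W RL=W RR=W


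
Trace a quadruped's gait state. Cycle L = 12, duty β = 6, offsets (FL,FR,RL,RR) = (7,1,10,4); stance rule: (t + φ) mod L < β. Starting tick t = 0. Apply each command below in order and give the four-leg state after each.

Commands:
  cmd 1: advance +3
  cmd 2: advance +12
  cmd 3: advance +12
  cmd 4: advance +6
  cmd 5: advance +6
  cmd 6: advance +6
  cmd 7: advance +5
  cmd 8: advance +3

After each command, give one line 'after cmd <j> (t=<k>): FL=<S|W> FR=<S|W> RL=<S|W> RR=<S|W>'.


after cmd 1 (t=3): FL=W FR=S RL=S RR=W
after cmd 2 (t=15): FL=W FR=S RL=S RR=W
after cmd 3 (t=27): FL=W FR=S RL=S RR=W
after cmd 4 (t=33): FL=S FR=W RL=W RR=S
after cmd 5 (t=39): FL=W FR=S RL=S RR=W
after cmd 6 (t=45): FL=S FR=W RL=W RR=S
after cmd 7 (t=50): FL=W FR=S RL=S RR=W
after cmd 8 (t=53): FL=S FR=W RL=S RR=W

start t=0: FL=W FR=S RL=W RR=S
cmd 1: advance +3 → t=3, phase=(10,4,1,7) → FL=W FR=S RL=S RR=W
cmd 2: advance +12 → t=15, phase=(10,4,1,7) → FL=W FR=S RL=S RR=W
cmd 3: advance +12 → t=27, phase=(10,4,1,7) → FL=W FR=S RL=S RR=W
cmd 4: advance +6 → t=33, phase=(4,10,7,1) → FL=S FR=W RL=W RR=S
cmd 5: advance +6 → t=39, phase=(10,4,1,7) → FL=W FR=S RL=S RR=W
cmd 6: advance +6 → t=45, phase=(4,10,7,1) → FL=S FR=W RL=W RR=S
cmd 7: advance +5 → t=50, phase=(9,3,0,6) → FL=W FR=S RL=S RR=W
cmd 8: advance +3 → t=53, phase=(0,6,3,9) → FL=S FR=W RL=S RR=W


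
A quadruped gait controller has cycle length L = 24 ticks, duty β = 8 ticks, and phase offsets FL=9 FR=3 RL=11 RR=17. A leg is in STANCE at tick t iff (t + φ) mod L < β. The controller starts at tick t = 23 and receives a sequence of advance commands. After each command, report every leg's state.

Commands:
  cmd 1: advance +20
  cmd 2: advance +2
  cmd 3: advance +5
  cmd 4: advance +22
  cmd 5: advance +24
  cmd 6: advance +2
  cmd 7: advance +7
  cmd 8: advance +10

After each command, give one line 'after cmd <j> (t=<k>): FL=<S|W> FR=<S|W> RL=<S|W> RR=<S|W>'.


start t=23: FL=W FR=S RL=W RR=W
cmd 1: advance +20 → t=43, phase=(4,22,6,12) → FL=S FR=W RL=S RR=W
cmd 2: advance +2 → t=45, phase=(6,0,8,14) → FL=S FR=S RL=W RR=W
cmd 3: advance +5 → t=50, phase=(11,5,13,19) → FL=W FR=S RL=W RR=W
cmd 4: advance +22 → t=72, phase=(9,3,11,17) → FL=W FR=S RL=W RR=W
cmd 5: advance +24 → t=96, phase=(9,3,11,17) → FL=W FR=S RL=W RR=W
cmd 6: advance +2 → t=98, phase=(11,5,13,19) → FL=W FR=S RL=W RR=W
cmd 7: advance +7 → t=105, phase=(18,12,20,2) → FL=W FR=W RL=W RR=S
cmd 8: advance +10 → t=115, phase=(4,22,6,12) → FL=S FR=W RL=S RR=W

after cmd 1 (t=43): FL=S FR=W RL=S RR=W
after cmd 2 (t=45): FL=S FR=S RL=W RR=W
after cmd 3 (t=50): FL=W FR=S RL=W RR=W
after cmd 4 (t=72): FL=W FR=S RL=W RR=W
after cmd 5 (t=96): FL=W FR=S RL=W RR=W
after cmd 6 (t=98): FL=W FR=S RL=W RR=W
after cmd 7 (t=105): FL=W FR=W RL=W RR=S
after cmd 8 (t=115): FL=S FR=W RL=S RR=W


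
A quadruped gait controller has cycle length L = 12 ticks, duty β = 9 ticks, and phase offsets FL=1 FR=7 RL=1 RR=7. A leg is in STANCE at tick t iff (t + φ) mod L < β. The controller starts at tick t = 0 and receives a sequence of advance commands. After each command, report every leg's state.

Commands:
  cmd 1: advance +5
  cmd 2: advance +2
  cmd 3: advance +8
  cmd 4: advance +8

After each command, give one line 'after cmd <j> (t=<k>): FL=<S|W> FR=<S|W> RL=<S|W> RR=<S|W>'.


after cmd 1 (t=5): FL=S FR=S RL=S RR=S
after cmd 2 (t=7): FL=S FR=S RL=S RR=S
after cmd 3 (t=15): FL=S FR=W RL=S RR=W
after cmd 4 (t=23): FL=S FR=S RL=S RR=S

start t=0: FL=S FR=S RL=S RR=S
cmd 1: advance +5 → t=5, phase=(6,0,6,0) → FL=S FR=S RL=S RR=S
cmd 2: advance +2 → t=7, phase=(8,2,8,2) → FL=S FR=S RL=S RR=S
cmd 3: advance +8 → t=15, phase=(4,10,4,10) → FL=S FR=W RL=S RR=W
cmd 4: advance +8 → t=23, phase=(0,6,0,6) → FL=S FR=S RL=S RR=S


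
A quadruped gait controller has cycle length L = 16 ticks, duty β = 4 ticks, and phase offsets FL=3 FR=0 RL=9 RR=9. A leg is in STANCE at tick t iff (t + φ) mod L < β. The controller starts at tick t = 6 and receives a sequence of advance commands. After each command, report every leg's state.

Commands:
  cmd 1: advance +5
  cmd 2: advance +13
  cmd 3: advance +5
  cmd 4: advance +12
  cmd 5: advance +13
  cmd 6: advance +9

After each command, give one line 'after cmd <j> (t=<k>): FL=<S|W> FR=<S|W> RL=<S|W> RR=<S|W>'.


start t=6: FL=W FR=W RL=W RR=W
cmd 1: advance +5 → t=11, phase=(14,11,4,4) → FL=W FR=W RL=W RR=W
cmd 2: advance +13 → t=24, phase=(11,8,1,1) → FL=W FR=W RL=S RR=S
cmd 3: advance +5 → t=29, phase=(0,13,6,6) → FL=S FR=W RL=W RR=W
cmd 4: advance +12 → t=41, phase=(12,9,2,2) → FL=W FR=W RL=S RR=S
cmd 5: advance +13 → t=54, phase=(9,6,15,15) → FL=W FR=W RL=W RR=W
cmd 6: advance +9 → t=63, phase=(2,15,8,8) → FL=S FR=W RL=W RR=W

after cmd 1 (t=11): FL=W FR=W RL=W RR=W
after cmd 2 (t=24): FL=W FR=W RL=S RR=S
after cmd 3 (t=29): FL=S FR=W RL=W RR=W
after cmd 4 (t=41): FL=W FR=W RL=S RR=S
after cmd 5 (t=54): FL=W FR=W RL=W RR=W
after cmd 6 (t=63): FL=S FR=W RL=W RR=W


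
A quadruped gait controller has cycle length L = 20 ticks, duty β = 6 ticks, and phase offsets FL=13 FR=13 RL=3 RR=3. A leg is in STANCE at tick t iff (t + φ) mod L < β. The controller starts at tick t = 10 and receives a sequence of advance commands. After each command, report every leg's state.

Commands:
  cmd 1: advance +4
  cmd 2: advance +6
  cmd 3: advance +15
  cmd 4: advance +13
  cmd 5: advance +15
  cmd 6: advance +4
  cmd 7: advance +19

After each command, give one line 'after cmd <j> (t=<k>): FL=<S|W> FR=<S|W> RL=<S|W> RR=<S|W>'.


start t=10: FL=S FR=S RL=W RR=W
cmd 1: advance +4 → t=14, phase=(7,7,17,17) → FL=W FR=W RL=W RR=W
cmd 2: advance +6 → t=20, phase=(13,13,3,3) → FL=W FR=W RL=S RR=S
cmd 3: advance +15 → t=35, phase=(8,8,18,18) → FL=W FR=W RL=W RR=W
cmd 4: advance +13 → t=48, phase=(1,1,11,11) → FL=S FR=S RL=W RR=W
cmd 5: advance +15 → t=63, phase=(16,16,6,6) → FL=W FR=W RL=W RR=W
cmd 6: advance +4 → t=67, phase=(0,0,10,10) → FL=S FR=S RL=W RR=W
cmd 7: advance +19 → t=86, phase=(19,19,9,9) → FL=W FR=W RL=W RR=W

after cmd 1 (t=14): FL=W FR=W RL=W RR=W
after cmd 2 (t=20): FL=W FR=W RL=S RR=S
after cmd 3 (t=35): FL=W FR=W RL=W RR=W
after cmd 4 (t=48): FL=S FR=S RL=W RR=W
after cmd 5 (t=63): FL=W FR=W RL=W RR=W
after cmd 6 (t=67): FL=S FR=S RL=W RR=W
after cmd 7 (t=86): FL=W FR=W RL=W RR=W


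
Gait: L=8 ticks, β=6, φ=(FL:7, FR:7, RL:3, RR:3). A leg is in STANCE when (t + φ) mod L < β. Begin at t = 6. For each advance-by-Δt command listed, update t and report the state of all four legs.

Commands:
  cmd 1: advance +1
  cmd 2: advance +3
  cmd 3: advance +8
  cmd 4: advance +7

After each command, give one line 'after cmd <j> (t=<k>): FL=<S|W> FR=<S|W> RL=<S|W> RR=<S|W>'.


start t=6: FL=S FR=S RL=S RR=S
cmd 1: advance +1 → t=7, phase=(6,6,2,2) → FL=W FR=W RL=S RR=S
cmd 2: advance +3 → t=10, phase=(1,1,5,5) → FL=S FR=S RL=S RR=S
cmd 3: advance +8 → t=18, phase=(1,1,5,5) → FL=S FR=S RL=S RR=S
cmd 4: advance +7 → t=25, phase=(0,0,4,4) → FL=S FR=S RL=S RR=S

after cmd 1 (t=7): FL=W FR=W RL=S RR=S
after cmd 2 (t=10): FL=S FR=S RL=S RR=S
after cmd 3 (t=18): FL=S FR=S RL=S RR=S
after cmd 4 (t=25): FL=S FR=S RL=S RR=S


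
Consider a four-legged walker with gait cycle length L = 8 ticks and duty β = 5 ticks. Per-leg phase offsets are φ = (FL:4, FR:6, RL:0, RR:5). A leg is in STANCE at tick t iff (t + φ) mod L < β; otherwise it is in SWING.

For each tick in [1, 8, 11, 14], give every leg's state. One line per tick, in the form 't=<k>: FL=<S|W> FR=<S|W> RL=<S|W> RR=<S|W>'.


t=1: phase=(5,7,1,6) vs β=5 → FL=W FR=W RL=S RR=W
t=8: phase=(4,6,0,5) vs β=5 → FL=S FR=W RL=S RR=W
t=11: phase=(7,1,3,0) vs β=5 → FL=W FR=S RL=S RR=S
t=14: phase=(2,4,6,3) vs β=5 → FL=S FR=S RL=W RR=S

t=1: FL=W FR=W RL=S RR=W
t=8: FL=S FR=W RL=S RR=W
t=11: FL=W FR=S RL=S RR=S
t=14: FL=S FR=S RL=W RR=S


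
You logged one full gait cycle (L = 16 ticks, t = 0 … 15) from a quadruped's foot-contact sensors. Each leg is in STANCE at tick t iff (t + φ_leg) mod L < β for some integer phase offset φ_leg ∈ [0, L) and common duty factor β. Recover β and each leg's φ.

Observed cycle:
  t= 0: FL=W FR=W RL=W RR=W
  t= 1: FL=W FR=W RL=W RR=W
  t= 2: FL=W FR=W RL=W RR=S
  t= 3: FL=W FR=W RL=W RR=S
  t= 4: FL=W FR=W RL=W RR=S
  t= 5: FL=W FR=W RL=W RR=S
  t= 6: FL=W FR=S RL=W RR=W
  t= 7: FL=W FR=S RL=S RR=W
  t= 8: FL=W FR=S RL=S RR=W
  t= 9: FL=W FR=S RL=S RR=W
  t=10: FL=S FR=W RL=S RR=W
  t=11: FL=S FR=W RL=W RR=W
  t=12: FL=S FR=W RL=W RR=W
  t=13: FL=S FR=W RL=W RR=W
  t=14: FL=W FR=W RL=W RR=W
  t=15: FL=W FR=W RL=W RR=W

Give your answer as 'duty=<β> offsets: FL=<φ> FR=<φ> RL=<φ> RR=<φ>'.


duty=4 offsets: FL=6 FR=10 RL=9 RR=14

duty β = stance ticks per leg = 4
FL: stance ticks = 4; W→S at t=10 → φ=6
FR: stance ticks = 4; W→S at t=6 → φ=10
RL: stance ticks = 4; W→S at t=7 → φ=9
RR: stance ticks = 4; W→S at t=2 → φ=14


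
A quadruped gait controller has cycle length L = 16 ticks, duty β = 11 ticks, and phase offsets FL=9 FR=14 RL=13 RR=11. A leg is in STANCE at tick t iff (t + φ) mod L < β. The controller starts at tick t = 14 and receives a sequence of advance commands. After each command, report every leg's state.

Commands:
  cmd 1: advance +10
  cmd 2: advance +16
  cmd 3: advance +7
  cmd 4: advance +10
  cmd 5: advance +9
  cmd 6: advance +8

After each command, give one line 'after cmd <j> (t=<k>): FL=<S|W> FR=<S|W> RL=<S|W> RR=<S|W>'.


after cmd 1 (t=24): FL=S FR=S RL=S RR=S
after cmd 2 (t=40): FL=S FR=S RL=S RR=S
after cmd 3 (t=47): FL=S FR=W RL=W RR=S
after cmd 4 (t=57): FL=S FR=S RL=S RR=S
after cmd 5 (t=66): FL=W FR=S RL=W RR=W
after cmd 6 (t=74): FL=S FR=S RL=S RR=S

start t=14: FL=S FR=W RL=W RR=S
cmd 1: advance +10 → t=24, phase=(1,6,5,3) → FL=S FR=S RL=S RR=S
cmd 2: advance +16 → t=40, phase=(1,6,5,3) → FL=S FR=S RL=S RR=S
cmd 3: advance +7 → t=47, phase=(8,13,12,10) → FL=S FR=W RL=W RR=S
cmd 4: advance +10 → t=57, phase=(2,7,6,4) → FL=S FR=S RL=S RR=S
cmd 5: advance +9 → t=66, phase=(11,0,15,13) → FL=W FR=S RL=W RR=W
cmd 6: advance +8 → t=74, phase=(3,8,7,5) → FL=S FR=S RL=S RR=S


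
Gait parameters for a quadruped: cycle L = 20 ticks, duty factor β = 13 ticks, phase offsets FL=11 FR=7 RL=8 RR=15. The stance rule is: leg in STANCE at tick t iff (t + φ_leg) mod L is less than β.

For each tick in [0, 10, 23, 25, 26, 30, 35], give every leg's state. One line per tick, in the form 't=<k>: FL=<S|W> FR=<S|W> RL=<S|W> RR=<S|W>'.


t=0: phase=(11,7,8,15) vs β=13 → FL=S FR=S RL=S RR=W
t=10: phase=(1,17,18,5) vs β=13 → FL=S FR=W RL=W RR=S
t=23: phase=(14,10,11,18) vs β=13 → FL=W FR=S RL=S RR=W
t=25: phase=(16,12,13,0) vs β=13 → FL=W FR=S RL=W RR=S
t=26: phase=(17,13,14,1) vs β=13 → FL=W FR=W RL=W RR=S
t=30: phase=(1,17,18,5) vs β=13 → FL=S FR=W RL=W RR=S
t=35: phase=(6,2,3,10) vs β=13 → FL=S FR=S RL=S RR=S

t=0: FL=S FR=S RL=S RR=W
t=10: FL=S FR=W RL=W RR=S
t=23: FL=W FR=S RL=S RR=W
t=25: FL=W FR=S RL=W RR=S
t=26: FL=W FR=W RL=W RR=S
t=30: FL=S FR=W RL=W RR=S
t=35: FL=S FR=S RL=S RR=S


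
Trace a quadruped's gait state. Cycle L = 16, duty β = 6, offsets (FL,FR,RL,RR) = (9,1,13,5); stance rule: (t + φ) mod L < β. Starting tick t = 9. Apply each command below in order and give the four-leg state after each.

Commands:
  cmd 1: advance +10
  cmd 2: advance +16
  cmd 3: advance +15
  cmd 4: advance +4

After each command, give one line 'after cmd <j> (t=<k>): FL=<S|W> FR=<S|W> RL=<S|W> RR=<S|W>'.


start t=9: FL=S FR=W RL=W RR=W
cmd 1: advance +10 → t=19, phase=(12,4,0,8) → FL=W FR=S RL=S RR=W
cmd 2: advance +16 → t=35, phase=(12,4,0,8) → FL=W FR=S RL=S RR=W
cmd 3: advance +15 → t=50, phase=(11,3,15,7) → FL=W FR=S RL=W RR=W
cmd 4: advance +4 → t=54, phase=(15,7,3,11) → FL=W FR=W RL=S RR=W

after cmd 1 (t=19): FL=W FR=S RL=S RR=W
after cmd 2 (t=35): FL=W FR=S RL=S RR=W
after cmd 3 (t=50): FL=W FR=S RL=W RR=W
after cmd 4 (t=54): FL=W FR=W RL=S RR=W


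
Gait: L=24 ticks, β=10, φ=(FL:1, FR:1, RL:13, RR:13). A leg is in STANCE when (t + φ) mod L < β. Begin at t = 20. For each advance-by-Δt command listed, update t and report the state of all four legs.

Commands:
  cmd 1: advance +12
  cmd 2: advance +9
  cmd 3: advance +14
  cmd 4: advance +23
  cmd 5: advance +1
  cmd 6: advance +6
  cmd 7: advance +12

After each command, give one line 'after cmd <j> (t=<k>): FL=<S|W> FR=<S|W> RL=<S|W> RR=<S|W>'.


start t=20: FL=W FR=W RL=S RR=S
cmd 1: advance +12 → t=32, phase=(9,9,21,21) → FL=S FR=S RL=W RR=W
cmd 2: advance +9 → t=41, phase=(18,18,6,6) → FL=W FR=W RL=S RR=S
cmd 3: advance +14 → t=55, phase=(8,8,20,20) → FL=S FR=S RL=W RR=W
cmd 4: advance +23 → t=78, phase=(7,7,19,19) → FL=S FR=S RL=W RR=W
cmd 5: advance +1 → t=79, phase=(8,8,20,20) → FL=S FR=S RL=W RR=W
cmd 6: advance +6 → t=85, phase=(14,14,2,2) → FL=W FR=W RL=S RR=S
cmd 7: advance +12 → t=97, phase=(2,2,14,14) → FL=S FR=S RL=W RR=W

after cmd 1 (t=32): FL=S FR=S RL=W RR=W
after cmd 2 (t=41): FL=W FR=W RL=S RR=S
after cmd 3 (t=55): FL=S FR=S RL=W RR=W
after cmd 4 (t=78): FL=S FR=S RL=W RR=W
after cmd 5 (t=79): FL=S FR=S RL=W RR=W
after cmd 6 (t=85): FL=W FR=W RL=S RR=S
after cmd 7 (t=97): FL=S FR=S RL=W RR=W


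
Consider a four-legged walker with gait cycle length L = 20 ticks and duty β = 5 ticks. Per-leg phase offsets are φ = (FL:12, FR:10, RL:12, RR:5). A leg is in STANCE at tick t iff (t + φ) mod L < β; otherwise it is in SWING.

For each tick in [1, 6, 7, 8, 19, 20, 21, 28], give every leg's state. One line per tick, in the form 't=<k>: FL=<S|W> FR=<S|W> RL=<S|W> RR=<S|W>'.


t=1: phase=(13,11,13,6) vs β=5 → FL=W FR=W RL=W RR=W
t=6: phase=(18,16,18,11) vs β=5 → FL=W FR=W RL=W RR=W
t=7: phase=(19,17,19,12) vs β=5 → FL=W FR=W RL=W RR=W
t=8: phase=(0,18,0,13) vs β=5 → FL=S FR=W RL=S RR=W
t=19: phase=(11,9,11,4) vs β=5 → FL=W FR=W RL=W RR=S
t=20: phase=(12,10,12,5) vs β=5 → FL=W FR=W RL=W RR=W
t=21: phase=(13,11,13,6) vs β=5 → FL=W FR=W RL=W RR=W
t=28: phase=(0,18,0,13) vs β=5 → FL=S FR=W RL=S RR=W

t=1: FL=W FR=W RL=W RR=W
t=6: FL=W FR=W RL=W RR=W
t=7: FL=W FR=W RL=W RR=W
t=8: FL=S FR=W RL=S RR=W
t=19: FL=W FR=W RL=W RR=S
t=20: FL=W FR=W RL=W RR=W
t=21: FL=W FR=W RL=W RR=W
t=28: FL=S FR=W RL=S RR=W


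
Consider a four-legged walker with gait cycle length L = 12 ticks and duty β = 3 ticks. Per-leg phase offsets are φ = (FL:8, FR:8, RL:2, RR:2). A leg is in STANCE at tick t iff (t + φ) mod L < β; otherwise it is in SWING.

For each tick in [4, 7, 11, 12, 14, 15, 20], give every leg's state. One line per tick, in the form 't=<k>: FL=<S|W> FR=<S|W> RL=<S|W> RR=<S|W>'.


t=4: phase=(0,0,6,6) vs β=3 → FL=S FR=S RL=W RR=W
t=7: phase=(3,3,9,9) vs β=3 → FL=W FR=W RL=W RR=W
t=11: phase=(7,7,1,1) vs β=3 → FL=W FR=W RL=S RR=S
t=12: phase=(8,8,2,2) vs β=3 → FL=W FR=W RL=S RR=S
t=14: phase=(10,10,4,4) vs β=3 → FL=W FR=W RL=W RR=W
t=15: phase=(11,11,5,5) vs β=3 → FL=W FR=W RL=W RR=W
t=20: phase=(4,4,10,10) vs β=3 → FL=W FR=W RL=W RR=W

t=4: FL=S FR=S RL=W RR=W
t=7: FL=W FR=W RL=W RR=W
t=11: FL=W FR=W RL=S RR=S
t=12: FL=W FR=W RL=S RR=S
t=14: FL=W FR=W RL=W RR=W
t=15: FL=W FR=W RL=W RR=W
t=20: FL=W FR=W RL=W RR=W


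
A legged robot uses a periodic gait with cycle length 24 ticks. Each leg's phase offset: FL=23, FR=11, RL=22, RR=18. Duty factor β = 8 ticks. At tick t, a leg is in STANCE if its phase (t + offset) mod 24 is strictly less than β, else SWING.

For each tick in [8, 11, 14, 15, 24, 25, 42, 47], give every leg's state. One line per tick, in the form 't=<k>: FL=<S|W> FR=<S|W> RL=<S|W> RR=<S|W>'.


t=8: FL=S FR=W RL=S RR=S
t=11: FL=W FR=W RL=W RR=S
t=14: FL=W FR=S RL=W RR=W
t=15: FL=W FR=S RL=W RR=W
t=24: FL=W FR=W RL=W RR=W
t=25: FL=S FR=W RL=W RR=W
t=42: FL=W FR=S RL=W RR=W
t=47: FL=W FR=W RL=W RR=W

t=8: phase=(7,19,6,2) vs β=8 → FL=S FR=W RL=S RR=S
t=11: phase=(10,22,9,5) vs β=8 → FL=W FR=W RL=W RR=S
t=14: phase=(13,1,12,8) vs β=8 → FL=W FR=S RL=W RR=W
t=15: phase=(14,2,13,9) vs β=8 → FL=W FR=S RL=W RR=W
t=24: phase=(23,11,22,18) vs β=8 → FL=W FR=W RL=W RR=W
t=25: phase=(0,12,23,19) vs β=8 → FL=S FR=W RL=W RR=W
t=42: phase=(17,5,16,12) vs β=8 → FL=W FR=S RL=W RR=W
t=47: phase=(22,10,21,17) vs β=8 → FL=W FR=W RL=W RR=W


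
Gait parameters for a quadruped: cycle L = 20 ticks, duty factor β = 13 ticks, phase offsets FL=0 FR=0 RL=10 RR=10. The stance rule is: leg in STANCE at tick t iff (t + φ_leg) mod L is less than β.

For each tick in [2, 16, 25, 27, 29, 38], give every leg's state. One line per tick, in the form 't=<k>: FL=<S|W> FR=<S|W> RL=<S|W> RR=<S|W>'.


t=2: FL=S FR=S RL=S RR=S
t=16: FL=W FR=W RL=S RR=S
t=25: FL=S FR=S RL=W RR=W
t=27: FL=S FR=S RL=W RR=W
t=29: FL=S FR=S RL=W RR=W
t=38: FL=W FR=W RL=S RR=S

t=2: phase=(2,2,12,12) vs β=13 → FL=S FR=S RL=S RR=S
t=16: phase=(16,16,6,6) vs β=13 → FL=W FR=W RL=S RR=S
t=25: phase=(5,5,15,15) vs β=13 → FL=S FR=S RL=W RR=W
t=27: phase=(7,7,17,17) vs β=13 → FL=S FR=S RL=W RR=W
t=29: phase=(9,9,19,19) vs β=13 → FL=S FR=S RL=W RR=W
t=38: phase=(18,18,8,8) vs β=13 → FL=W FR=W RL=S RR=S


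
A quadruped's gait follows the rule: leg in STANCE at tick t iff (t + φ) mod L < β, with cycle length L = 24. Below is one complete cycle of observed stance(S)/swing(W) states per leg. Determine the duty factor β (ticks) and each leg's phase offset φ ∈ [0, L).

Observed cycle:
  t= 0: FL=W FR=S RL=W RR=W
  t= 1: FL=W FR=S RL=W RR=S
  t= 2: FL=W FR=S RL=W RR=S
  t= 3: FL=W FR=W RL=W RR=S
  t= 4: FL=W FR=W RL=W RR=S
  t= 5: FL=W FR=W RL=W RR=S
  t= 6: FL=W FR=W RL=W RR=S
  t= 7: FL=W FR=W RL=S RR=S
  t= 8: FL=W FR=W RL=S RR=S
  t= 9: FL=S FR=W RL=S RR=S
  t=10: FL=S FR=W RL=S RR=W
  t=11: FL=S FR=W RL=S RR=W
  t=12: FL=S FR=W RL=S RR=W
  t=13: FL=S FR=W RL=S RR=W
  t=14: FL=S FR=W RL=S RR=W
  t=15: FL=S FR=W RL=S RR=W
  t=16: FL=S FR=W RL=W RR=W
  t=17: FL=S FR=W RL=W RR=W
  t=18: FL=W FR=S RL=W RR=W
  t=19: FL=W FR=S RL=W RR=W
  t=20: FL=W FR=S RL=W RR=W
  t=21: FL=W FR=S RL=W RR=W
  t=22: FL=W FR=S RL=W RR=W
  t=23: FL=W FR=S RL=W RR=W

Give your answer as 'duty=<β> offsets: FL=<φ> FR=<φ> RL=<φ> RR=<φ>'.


duty=9 offsets: FL=15 FR=6 RL=17 RR=23

duty β = stance ticks per leg = 9
FL: stance ticks = 9; W→S at t=9 → φ=15
FR: stance ticks = 9; W→S at t=18 → φ=6
RL: stance ticks = 9; W→S at t=7 → φ=17
RR: stance ticks = 9; W→S at t=1 → φ=23


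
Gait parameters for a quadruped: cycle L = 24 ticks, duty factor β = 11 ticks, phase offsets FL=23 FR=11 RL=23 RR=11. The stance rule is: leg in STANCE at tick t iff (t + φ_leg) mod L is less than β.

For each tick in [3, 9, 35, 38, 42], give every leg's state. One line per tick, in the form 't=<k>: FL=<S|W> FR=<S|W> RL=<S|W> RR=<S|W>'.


t=3: FL=S FR=W RL=S RR=W
t=9: FL=S FR=W RL=S RR=W
t=35: FL=S FR=W RL=S RR=W
t=38: FL=W FR=S RL=W RR=S
t=42: FL=W FR=S RL=W RR=S

t=3: phase=(2,14,2,14) vs β=11 → FL=S FR=W RL=S RR=W
t=9: phase=(8,20,8,20) vs β=11 → FL=S FR=W RL=S RR=W
t=35: phase=(10,22,10,22) vs β=11 → FL=S FR=W RL=S RR=W
t=38: phase=(13,1,13,1) vs β=11 → FL=W FR=S RL=W RR=S
t=42: phase=(17,5,17,5) vs β=11 → FL=W FR=S RL=W RR=S


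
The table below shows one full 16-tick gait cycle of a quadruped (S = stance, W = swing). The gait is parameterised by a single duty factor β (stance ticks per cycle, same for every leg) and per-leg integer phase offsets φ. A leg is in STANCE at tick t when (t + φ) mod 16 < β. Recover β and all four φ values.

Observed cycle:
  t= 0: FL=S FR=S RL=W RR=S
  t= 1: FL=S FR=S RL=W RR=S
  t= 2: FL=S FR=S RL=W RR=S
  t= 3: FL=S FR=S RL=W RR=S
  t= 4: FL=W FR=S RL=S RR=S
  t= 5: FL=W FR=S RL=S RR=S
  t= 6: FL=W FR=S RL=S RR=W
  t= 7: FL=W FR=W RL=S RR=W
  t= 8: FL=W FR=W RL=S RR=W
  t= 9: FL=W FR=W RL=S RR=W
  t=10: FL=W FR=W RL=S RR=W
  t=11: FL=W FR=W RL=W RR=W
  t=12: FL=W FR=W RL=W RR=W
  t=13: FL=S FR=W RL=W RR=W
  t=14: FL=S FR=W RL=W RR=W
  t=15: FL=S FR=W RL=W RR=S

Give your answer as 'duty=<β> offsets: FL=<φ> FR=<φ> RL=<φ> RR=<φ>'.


duty β = stance ticks per leg = 7
FL: stance ticks = 7; W→S at t=13 → φ=3
FR: stance ticks = 7; W→S at t=0 → φ=0
RL: stance ticks = 7; W→S at t=4 → φ=12
RR: stance ticks = 7; W→S at t=15 → φ=1

duty=7 offsets: FL=3 FR=0 RL=12 RR=1


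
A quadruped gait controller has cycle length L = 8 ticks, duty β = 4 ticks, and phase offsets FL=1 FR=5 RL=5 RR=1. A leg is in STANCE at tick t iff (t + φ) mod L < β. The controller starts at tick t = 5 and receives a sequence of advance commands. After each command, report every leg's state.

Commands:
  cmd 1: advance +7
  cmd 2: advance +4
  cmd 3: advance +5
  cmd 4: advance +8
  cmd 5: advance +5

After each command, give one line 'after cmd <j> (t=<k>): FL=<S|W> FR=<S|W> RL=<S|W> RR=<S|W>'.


after cmd 1 (t=12): FL=W FR=S RL=S RR=W
after cmd 2 (t=16): FL=S FR=W RL=W RR=S
after cmd 3 (t=21): FL=W FR=S RL=S RR=W
after cmd 4 (t=29): FL=W FR=S RL=S RR=W
after cmd 5 (t=34): FL=S FR=W RL=W RR=S

start t=5: FL=W FR=S RL=S RR=W
cmd 1: advance +7 → t=12, phase=(5,1,1,5) → FL=W FR=S RL=S RR=W
cmd 2: advance +4 → t=16, phase=(1,5,5,1) → FL=S FR=W RL=W RR=S
cmd 3: advance +5 → t=21, phase=(6,2,2,6) → FL=W FR=S RL=S RR=W
cmd 4: advance +8 → t=29, phase=(6,2,2,6) → FL=W FR=S RL=S RR=W
cmd 5: advance +5 → t=34, phase=(3,7,7,3) → FL=S FR=W RL=W RR=S


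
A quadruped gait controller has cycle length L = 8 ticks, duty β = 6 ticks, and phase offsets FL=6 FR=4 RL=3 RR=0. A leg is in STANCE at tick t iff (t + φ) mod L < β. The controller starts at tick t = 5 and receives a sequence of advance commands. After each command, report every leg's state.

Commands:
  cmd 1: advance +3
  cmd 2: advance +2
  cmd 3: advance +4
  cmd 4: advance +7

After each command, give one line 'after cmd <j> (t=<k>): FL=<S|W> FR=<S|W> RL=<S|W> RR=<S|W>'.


after cmd 1 (t=8): FL=W FR=S RL=S RR=S
after cmd 2 (t=10): FL=S FR=W RL=S RR=S
after cmd 3 (t=14): FL=S FR=S RL=S RR=W
after cmd 4 (t=21): FL=S FR=S RL=S RR=S

start t=5: FL=S FR=S RL=S RR=S
cmd 1: advance +3 → t=8, phase=(6,4,3,0) → FL=W FR=S RL=S RR=S
cmd 2: advance +2 → t=10, phase=(0,6,5,2) → FL=S FR=W RL=S RR=S
cmd 3: advance +4 → t=14, phase=(4,2,1,6) → FL=S FR=S RL=S RR=W
cmd 4: advance +7 → t=21, phase=(3,1,0,5) → FL=S FR=S RL=S RR=S


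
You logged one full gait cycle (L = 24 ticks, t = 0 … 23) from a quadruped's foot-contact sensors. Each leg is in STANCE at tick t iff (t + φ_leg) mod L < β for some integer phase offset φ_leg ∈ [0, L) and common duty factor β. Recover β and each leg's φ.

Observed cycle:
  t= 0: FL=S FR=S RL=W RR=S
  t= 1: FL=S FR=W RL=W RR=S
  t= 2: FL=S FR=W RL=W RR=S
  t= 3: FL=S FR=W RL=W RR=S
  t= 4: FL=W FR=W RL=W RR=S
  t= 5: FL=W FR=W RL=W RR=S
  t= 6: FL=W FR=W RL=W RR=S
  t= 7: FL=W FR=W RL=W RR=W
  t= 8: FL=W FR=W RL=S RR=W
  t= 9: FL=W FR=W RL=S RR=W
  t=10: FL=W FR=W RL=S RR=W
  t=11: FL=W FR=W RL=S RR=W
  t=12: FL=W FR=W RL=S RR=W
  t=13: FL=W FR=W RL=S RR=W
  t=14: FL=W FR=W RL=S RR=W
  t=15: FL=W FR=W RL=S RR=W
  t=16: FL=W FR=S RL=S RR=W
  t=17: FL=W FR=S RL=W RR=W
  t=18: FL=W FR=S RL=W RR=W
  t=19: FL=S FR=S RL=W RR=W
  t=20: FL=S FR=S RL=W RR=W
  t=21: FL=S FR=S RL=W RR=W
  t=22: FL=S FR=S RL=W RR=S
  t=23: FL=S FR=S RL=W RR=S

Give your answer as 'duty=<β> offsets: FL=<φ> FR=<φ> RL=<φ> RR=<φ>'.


duty=9 offsets: FL=5 FR=8 RL=16 RR=2

duty β = stance ticks per leg = 9
FL: stance ticks = 9; W→S at t=19 → φ=5
FR: stance ticks = 9; W→S at t=16 → φ=8
RL: stance ticks = 9; W→S at t=8 → φ=16
RR: stance ticks = 9; W→S at t=22 → φ=2


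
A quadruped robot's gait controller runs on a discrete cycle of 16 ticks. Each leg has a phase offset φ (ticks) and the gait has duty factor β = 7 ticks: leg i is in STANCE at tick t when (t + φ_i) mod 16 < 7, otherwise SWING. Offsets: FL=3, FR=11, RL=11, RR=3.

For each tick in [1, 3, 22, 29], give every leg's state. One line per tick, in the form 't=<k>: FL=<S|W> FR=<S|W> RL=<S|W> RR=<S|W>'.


t=1: phase=(4,12,12,4) vs β=7 → FL=S FR=W RL=W RR=S
t=3: phase=(6,14,14,6) vs β=7 → FL=S FR=W RL=W RR=S
t=22: phase=(9,1,1,9) vs β=7 → FL=W FR=S RL=S RR=W
t=29: phase=(0,8,8,0) vs β=7 → FL=S FR=W RL=W RR=S

t=1: FL=S FR=W RL=W RR=S
t=3: FL=S FR=W RL=W RR=S
t=22: FL=W FR=S RL=S RR=W
t=29: FL=S FR=W RL=W RR=S


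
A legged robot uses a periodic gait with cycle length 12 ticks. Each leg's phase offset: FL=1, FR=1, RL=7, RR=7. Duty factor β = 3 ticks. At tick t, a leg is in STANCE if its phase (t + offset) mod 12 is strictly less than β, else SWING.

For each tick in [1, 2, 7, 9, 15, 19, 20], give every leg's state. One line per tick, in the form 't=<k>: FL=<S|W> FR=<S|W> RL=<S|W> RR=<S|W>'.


t=1: phase=(2,2,8,8) vs β=3 → FL=S FR=S RL=W RR=W
t=2: phase=(3,3,9,9) vs β=3 → FL=W FR=W RL=W RR=W
t=7: phase=(8,8,2,2) vs β=3 → FL=W FR=W RL=S RR=S
t=9: phase=(10,10,4,4) vs β=3 → FL=W FR=W RL=W RR=W
t=15: phase=(4,4,10,10) vs β=3 → FL=W FR=W RL=W RR=W
t=19: phase=(8,8,2,2) vs β=3 → FL=W FR=W RL=S RR=S
t=20: phase=(9,9,3,3) vs β=3 → FL=W FR=W RL=W RR=W

t=1: FL=S FR=S RL=W RR=W
t=2: FL=W FR=W RL=W RR=W
t=7: FL=W FR=W RL=S RR=S
t=9: FL=W FR=W RL=W RR=W
t=15: FL=W FR=W RL=W RR=W
t=19: FL=W FR=W RL=S RR=S
t=20: FL=W FR=W RL=W RR=W


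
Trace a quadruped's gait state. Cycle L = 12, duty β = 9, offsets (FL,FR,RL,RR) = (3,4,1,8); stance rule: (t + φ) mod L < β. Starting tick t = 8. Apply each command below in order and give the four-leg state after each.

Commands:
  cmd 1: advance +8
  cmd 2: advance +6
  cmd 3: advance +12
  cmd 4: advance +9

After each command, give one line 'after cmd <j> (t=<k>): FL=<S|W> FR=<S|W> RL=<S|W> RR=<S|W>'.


after cmd 1 (t=16): FL=S FR=S RL=S RR=S
after cmd 2 (t=22): FL=S FR=S RL=W RR=S
after cmd 3 (t=34): FL=S FR=S RL=W RR=S
after cmd 4 (t=43): FL=W FR=W RL=S RR=S

start t=8: FL=W FR=S RL=W RR=S
cmd 1: advance +8 → t=16, phase=(7,8,5,0) → FL=S FR=S RL=S RR=S
cmd 2: advance +6 → t=22, phase=(1,2,11,6) → FL=S FR=S RL=W RR=S
cmd 3: advance +12 → t=34, phase=(1,2,11,6) → FL=S FR=S RL=W RR=S
cmd 4: advance +9 → t=43, phase=(10,11,8,3) → FL=W FR=W RL=S RR=S


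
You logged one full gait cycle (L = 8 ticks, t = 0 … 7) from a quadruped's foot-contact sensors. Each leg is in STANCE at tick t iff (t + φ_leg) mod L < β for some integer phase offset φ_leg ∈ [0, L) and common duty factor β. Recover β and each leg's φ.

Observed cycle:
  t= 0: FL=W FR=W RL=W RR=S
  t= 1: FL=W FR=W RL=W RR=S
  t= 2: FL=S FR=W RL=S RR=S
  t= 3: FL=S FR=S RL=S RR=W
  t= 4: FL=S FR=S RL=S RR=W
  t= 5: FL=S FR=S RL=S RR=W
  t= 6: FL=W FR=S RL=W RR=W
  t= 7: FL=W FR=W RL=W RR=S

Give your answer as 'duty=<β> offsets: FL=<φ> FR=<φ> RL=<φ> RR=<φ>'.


duty β = stance ticks per leg = 4
FL: stance ticks = 4; W→S at t=2 → φ=6
FR: stance ticks = 4; W→S at t=3 → φ=5
RL: stance ticks = 4; W→S at t=2 → φ=6
RR: stance ticks = 4; W→S at t=7 → φ=1

duty=4 offsets: FL=6 FR=5 RL=6 RR=1


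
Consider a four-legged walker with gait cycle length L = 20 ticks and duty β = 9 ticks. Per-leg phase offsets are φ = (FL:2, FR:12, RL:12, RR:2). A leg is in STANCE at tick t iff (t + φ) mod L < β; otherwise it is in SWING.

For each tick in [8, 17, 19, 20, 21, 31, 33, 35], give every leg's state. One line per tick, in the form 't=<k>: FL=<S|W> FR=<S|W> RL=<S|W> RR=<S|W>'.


t=8: phase=(10,0,0,10) vs β=9 → FL=W FR=S RL=S RR=W
t=17: phase=(19,9,9,19) vs β=9 → FL=W FR=W RL=W RR=W
t=19: phase=(1,11,11,1) vs β=9 → FL=S FR=W RL=W RR=S
t=20: phase=(2,12,12,2) vs β=9 → FL=S FR=W RL=W RR=S
t=21: phase=(3,13,13,3) vs β=9 → FL=S FR=W RL=W RR=S
t=31: phase=(13,3,3,13) vs β=9 → FL=W FR=S RL=S RR=W
t=33: phase=(15,5,5,15) vs β=9 → FL=W FR=S RL=S RR=W
t=35: phase=(17,7,7,17) vs β=9 → FL=W FR=S RL=S RR=W

t=8: FL=W FR=S RL=S RR=W
t=17: FL=W FR=W RL=W RR=W
t=19: FL=S FR=W RL=W RR=S
t=20: FL=S FR=W RL=W RR=S
t=21: FL=S FR=W RL=W RR=S
t=31: FL=W FR=S RL=S RR=W
t=33: FL=W FR=S RL=S RR=W
t=35: FL=W FR=S RL=S RR=W


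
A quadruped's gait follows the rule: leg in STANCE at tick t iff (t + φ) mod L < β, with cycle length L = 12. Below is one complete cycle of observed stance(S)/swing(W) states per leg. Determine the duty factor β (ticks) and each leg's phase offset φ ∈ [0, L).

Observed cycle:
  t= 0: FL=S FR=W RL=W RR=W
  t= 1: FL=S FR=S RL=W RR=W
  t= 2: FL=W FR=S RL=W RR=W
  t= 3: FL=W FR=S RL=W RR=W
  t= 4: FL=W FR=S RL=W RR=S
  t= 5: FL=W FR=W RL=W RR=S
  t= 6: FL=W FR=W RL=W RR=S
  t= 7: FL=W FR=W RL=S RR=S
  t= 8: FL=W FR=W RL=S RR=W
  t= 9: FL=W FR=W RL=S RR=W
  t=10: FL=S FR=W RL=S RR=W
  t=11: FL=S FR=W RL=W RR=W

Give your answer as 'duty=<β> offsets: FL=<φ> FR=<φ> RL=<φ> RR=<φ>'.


duty=4 offsets: FL=2 FR=11 RL=5 RR=8

duty β = stance ticks per leg = 4
FL: stance ticks = 4; W→S at t=10 → φ=2
FR: stance ticks = 4; W→S at t=1 → φ=11
RL: stance ticks = 4; W→S at t=7 → φ=5
RR: stance ticks = 4; W→S at t=4 → φ=8


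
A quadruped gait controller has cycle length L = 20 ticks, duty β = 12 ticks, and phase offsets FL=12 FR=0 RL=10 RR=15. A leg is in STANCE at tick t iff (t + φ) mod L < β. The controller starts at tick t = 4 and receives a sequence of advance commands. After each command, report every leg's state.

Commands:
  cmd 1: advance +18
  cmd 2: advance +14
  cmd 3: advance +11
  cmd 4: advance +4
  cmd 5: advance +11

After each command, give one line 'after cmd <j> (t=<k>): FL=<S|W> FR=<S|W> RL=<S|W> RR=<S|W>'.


start t=4: FL=W FR=S RL=W RR=W
cmd 1: advance +18 → t=22, phase=(14,2,12,17) → FL=W FR=S RL=W RR=W
cmd 2: advance +14 → t=36, phase=(8,16,6,11) → FL=S FR=W RL=S RR=S
cmd 3: advance +11 → t=47, phase=(19,7,17,2) → FL=W FR=S RL=W RR=S
cmd 4: advance +4 → t=51, phase=(3,11,1,6) → FL=S FR=S RL=S RR=S
cmd 5: advance +11 → t=62, phase=(14,2,12,17) → FL=W FR=S RL=W RR=W

after cmd 1 (t=22): FL=W FR=S RL=W RR=W
after cmd 2 (t=36): FL=S FR=W RL=S RR=S
after cmd 3 (t=47): FL=W FR=S RL=W RR=S
after cmd 4 (t=51): FL=S FR=S RL=S RR=S
after cmd 5 (t=62): FL=W FR=S RL=W RR=W


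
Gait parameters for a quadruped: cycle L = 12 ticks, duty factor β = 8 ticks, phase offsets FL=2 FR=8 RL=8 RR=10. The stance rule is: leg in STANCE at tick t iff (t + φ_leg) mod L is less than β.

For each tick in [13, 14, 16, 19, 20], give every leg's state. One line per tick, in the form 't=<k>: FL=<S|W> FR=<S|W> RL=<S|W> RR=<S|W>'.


t=13: phase=(3,9,9,11) vs β=8 → FL=S FR=W RL=W RR=W
t=14: phase=(4,10,10,0) vs β=8 → FL=S FR=W RL=W RR=S
t=16: phase=(6,0,0,2) vs β=8 → FL=S FR=S RL=S RR=S
t=19: phase=(9,3,3,5) vs β=8 → FL=W FR=S RL=S RR=S
t=20: phase=(10,4,4,6) vs β=8 → FL=W FR=S RL=S RR=S

t=13: FL=S FR=W RL=W RR=W
t=14: FL=S FR=W RL=W RR=S
t=16: FL=S FR=S RL=S RR=S
t=19: FL=W FR=S RL=S RR=S
t=20: FL=W FR=S RL=S RR=S


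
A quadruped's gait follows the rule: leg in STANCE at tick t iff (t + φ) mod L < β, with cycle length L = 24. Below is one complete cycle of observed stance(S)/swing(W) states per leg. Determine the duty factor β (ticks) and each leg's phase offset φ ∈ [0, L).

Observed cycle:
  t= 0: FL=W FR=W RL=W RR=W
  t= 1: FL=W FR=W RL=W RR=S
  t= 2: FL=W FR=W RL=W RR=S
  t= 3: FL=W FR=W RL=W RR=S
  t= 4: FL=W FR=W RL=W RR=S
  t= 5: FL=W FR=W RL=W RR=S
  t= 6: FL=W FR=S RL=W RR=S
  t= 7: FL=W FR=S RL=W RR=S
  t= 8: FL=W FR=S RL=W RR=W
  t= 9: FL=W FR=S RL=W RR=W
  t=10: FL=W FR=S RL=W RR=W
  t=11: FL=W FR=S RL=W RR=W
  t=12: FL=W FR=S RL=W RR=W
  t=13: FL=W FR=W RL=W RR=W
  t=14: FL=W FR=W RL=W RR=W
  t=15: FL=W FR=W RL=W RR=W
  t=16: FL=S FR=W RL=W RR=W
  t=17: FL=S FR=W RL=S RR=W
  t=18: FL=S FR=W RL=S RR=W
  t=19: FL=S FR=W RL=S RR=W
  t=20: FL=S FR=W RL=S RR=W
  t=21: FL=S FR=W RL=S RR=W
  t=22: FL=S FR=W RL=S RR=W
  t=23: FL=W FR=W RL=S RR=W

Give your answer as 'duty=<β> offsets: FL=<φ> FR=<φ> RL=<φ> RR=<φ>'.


duty β = stance ticks per leg = 7
FL: stance ticks = 7; W→S at t=16 → φ=8
FR: stance ticks = 7; W→S at t=6 → φ=18
RL: stance ticks = 7; W→S at t=17 → φ=7
RR: stance ticks = 7; W→S at t=1 → φ=23

duty=7 offsets: FL=8 FR=18 RL=7 RR=23


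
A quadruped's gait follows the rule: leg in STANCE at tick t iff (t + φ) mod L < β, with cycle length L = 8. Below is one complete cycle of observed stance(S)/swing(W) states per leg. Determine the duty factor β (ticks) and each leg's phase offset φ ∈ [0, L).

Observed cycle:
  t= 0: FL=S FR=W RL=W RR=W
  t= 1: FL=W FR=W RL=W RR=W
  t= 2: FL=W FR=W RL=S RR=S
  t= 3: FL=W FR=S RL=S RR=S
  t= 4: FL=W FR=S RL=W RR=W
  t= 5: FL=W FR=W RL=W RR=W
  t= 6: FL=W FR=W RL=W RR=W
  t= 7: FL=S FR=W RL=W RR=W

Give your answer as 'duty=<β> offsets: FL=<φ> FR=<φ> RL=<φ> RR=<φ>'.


duty=2 offsets: FL=1 FR=5 RL=6 RR=6

duty β = stance ticks per leg = 2
FL: stance ticks = 2; W→S at t=7 → φ=1
FR: stance ticks = 2; W→S at t=3 → φ=5
RL: stance ticks = 2; W→S at t=2 → φ=6
RR: stance ticks = 2; W→S at t=2 → φ=6
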